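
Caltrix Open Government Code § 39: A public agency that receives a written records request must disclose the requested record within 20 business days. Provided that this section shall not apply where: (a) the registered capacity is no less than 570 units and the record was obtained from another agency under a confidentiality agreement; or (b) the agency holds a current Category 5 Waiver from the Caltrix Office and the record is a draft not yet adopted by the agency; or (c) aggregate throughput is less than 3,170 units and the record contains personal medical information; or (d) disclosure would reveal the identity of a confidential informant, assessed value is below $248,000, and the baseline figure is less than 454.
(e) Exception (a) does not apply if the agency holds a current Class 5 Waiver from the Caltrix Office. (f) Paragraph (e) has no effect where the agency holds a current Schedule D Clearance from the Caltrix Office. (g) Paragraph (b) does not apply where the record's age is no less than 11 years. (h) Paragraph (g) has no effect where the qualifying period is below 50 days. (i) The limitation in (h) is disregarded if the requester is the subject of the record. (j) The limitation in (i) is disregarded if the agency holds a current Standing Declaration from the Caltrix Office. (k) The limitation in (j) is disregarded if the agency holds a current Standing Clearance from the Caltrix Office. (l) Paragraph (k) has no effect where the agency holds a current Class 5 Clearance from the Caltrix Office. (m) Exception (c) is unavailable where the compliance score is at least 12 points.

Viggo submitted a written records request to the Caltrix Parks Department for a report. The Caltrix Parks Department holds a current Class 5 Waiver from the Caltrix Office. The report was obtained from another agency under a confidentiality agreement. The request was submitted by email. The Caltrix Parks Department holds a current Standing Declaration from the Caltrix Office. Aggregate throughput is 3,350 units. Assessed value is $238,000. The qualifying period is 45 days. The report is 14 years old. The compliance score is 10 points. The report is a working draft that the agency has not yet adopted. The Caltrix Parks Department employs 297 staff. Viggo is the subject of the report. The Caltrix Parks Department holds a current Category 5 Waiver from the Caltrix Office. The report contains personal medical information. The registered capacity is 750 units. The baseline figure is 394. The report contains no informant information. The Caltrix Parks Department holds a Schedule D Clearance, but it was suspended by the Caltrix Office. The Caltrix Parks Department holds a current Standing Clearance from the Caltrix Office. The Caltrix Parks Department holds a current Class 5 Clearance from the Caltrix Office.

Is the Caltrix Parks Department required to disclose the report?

No — exception (b) applies; the Caltrix Parks Department is not required to disclose the report.

Exception (a): the registered capacity is 750 units, meeting the 570 units threshold; the report was obtained under a confidentiality agreement — every condition holds. Turning to paragraphs (e)–(f): (e) is engaged — a current Class 5 Waiver is held. (f), which would lift (e), is inapplicable — no current Schedule D Clearance is held. Exception (a) does not apply.
Exception (b): a current Category 5 Waiver is held; the report is an unadopted draft — every condition holds. Considering the limiting provisions: (g) would limit (b) — the record's age is 14 years, meeting the 11 years threshold — but (h) sets (g) aside: (h) is triggered — the qualifying period is 45 days, below the 50 days limit. (i) would limit (h) — Viggo is the subject of the report — but (j) sets (i) aside: (j) is engaged — a current Standing Declaration is held. (k) would limit (j) — a current Standing Clearance is held — but (l) sets (k) aside: (l) operates against (k): a current Class 5 Clearance is held. (b) remains available.
Exception (c) does not apply: aggregate throughput is 3,350 units, not less than 3,170 units.
Exception (d) fails — the report contains no informant information.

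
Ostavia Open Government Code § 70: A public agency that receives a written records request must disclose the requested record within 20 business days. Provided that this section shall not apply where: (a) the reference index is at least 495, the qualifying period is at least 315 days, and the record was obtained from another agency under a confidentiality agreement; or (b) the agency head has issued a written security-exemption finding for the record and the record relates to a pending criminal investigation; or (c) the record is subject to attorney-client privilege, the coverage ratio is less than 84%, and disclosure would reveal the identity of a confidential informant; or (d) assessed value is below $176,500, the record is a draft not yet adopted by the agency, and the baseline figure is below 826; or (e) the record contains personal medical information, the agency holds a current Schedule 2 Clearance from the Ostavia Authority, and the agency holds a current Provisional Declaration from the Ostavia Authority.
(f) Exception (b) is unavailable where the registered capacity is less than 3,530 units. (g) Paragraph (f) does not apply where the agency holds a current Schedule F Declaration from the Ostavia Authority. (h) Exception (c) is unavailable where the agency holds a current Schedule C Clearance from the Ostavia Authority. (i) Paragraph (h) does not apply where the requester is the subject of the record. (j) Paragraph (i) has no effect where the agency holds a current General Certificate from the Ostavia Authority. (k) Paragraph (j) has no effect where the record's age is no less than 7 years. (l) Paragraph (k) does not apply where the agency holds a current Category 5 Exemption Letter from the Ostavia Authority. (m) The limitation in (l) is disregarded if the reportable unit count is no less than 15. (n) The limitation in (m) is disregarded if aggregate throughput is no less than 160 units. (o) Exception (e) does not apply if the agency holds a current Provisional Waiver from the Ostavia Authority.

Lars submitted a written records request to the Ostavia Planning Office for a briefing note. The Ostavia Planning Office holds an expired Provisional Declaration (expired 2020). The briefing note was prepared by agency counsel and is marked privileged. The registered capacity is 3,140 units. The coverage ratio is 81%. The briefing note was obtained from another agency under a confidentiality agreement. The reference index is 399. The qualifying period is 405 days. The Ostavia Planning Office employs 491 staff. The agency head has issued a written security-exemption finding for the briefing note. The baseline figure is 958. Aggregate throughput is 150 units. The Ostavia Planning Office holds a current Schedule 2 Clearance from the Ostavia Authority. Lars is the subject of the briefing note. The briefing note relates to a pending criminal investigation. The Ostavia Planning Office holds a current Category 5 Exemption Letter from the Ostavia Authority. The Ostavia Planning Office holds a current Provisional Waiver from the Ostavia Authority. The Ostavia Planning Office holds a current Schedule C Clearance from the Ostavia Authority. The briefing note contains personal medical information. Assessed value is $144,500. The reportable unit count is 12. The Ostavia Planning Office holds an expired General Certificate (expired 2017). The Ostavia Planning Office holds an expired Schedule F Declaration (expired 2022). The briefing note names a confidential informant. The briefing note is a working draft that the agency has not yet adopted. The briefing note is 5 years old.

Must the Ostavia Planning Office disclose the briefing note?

Exception (a) fails — the reference index is 399, short of 495.
Exception (b)'s conditions are all satisfied: a written security-exemption finding has been issued; the briefing note relates to a pending investigation. Turning to paragraphs (f)–(g): (f) operates against (b): the registered capacity is 3,140 units, less than the 3,530 units limit. (g) is not engaged (the Schedule F Declaration is not current), so (f) stands. So (b) is unavailable.
Exception (c): the briefing note is privileged; the coverage ratio is 81%, less than the 84% limit; the briefing note names a confidential informant — every condition holds. Under paragraphs (h)–(n): (h) would limit (c) — a current Schedule C Clearance is held — but (i) sets (h) aside: (i) operates against (h): Lars is the subject of the briefing note. (j), which would lift (i), is not engaged — there is no General Certificate in force. So (c) applies.
Exception (d) does not apply: the baseline figure is 958, not below 826.
Exception (e) requires that the agency holds a current Provisional Declaration from the Ostavia Authority; but no current Provisional Declaration is held, so (e) is unavailable.

No — exception (c) applies; the Ostavia Planning Office is not required to disclose the briefing note.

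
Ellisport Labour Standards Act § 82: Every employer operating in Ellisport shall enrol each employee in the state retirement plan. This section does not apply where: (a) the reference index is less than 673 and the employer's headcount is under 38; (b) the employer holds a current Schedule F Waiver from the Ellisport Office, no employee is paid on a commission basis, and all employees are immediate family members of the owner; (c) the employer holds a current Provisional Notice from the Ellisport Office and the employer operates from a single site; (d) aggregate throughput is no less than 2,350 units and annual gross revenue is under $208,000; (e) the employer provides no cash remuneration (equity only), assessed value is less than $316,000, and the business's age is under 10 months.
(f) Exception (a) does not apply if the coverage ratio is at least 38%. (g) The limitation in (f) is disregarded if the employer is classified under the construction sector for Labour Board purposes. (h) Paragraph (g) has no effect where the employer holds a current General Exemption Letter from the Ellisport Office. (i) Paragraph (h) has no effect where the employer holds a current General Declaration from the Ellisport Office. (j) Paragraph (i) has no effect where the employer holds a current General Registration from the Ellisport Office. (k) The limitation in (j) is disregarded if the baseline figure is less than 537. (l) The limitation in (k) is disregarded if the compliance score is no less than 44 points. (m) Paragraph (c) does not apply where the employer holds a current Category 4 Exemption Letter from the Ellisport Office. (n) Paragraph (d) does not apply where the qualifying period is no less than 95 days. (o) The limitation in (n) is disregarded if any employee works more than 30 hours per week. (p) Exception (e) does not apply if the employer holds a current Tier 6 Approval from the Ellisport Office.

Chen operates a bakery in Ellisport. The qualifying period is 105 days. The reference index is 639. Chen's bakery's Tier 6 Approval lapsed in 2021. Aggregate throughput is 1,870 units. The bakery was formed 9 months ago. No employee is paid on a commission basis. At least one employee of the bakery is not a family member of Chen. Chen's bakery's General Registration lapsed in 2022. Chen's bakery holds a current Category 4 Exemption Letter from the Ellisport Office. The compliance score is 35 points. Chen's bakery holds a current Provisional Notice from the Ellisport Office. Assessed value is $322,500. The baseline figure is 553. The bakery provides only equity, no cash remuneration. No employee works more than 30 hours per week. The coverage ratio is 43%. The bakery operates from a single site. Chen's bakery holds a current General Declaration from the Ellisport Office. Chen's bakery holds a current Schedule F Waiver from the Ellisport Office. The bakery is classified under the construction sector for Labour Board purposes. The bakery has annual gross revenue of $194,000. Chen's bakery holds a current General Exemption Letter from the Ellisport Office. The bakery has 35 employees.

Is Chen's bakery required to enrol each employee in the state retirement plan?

Exception (a)'s conditions are all satisfied: the reference index is 639, less than the 673 limit; the employer's headcount is 35, under the 38 limit. As to paragraphs (f)–(l): (f) applies (the coverage ratio is 43%, meeting the 38% threshold), but is itself disapplied by (g): (g) operates against (f): the bakery is classified under the construction sector. (h) is engaged (a current General Exemption Letter is held), but is overridden by (i): (i) operates — a current General Declaration is held. (j) is not engaged (no current General Registration is held), so (i) stands. So (a) applies.
Exception (b) does not apply: at least one employee is not a family member.
Exception (c): a current Provisional Notice is held; the employer operates from a single site — every condition holds. But: (m) is triggered — a current Category 4 Exemption Letter is held. So (c) is unavailable.
Exception (d) requires that aggregate throughput is no less than 2,350 units; but aggregate throughput is 1,870 units, short of 2,350 units, so (d) is unavailable.
Exception (e) requires that assessed value is less than $316,000; but assessed value is $322,500, not less than $316,000, so (e) is unavailable.

No — exception (a) applies; Chen's bakery is not required to enrol each employee in the state retirement plan.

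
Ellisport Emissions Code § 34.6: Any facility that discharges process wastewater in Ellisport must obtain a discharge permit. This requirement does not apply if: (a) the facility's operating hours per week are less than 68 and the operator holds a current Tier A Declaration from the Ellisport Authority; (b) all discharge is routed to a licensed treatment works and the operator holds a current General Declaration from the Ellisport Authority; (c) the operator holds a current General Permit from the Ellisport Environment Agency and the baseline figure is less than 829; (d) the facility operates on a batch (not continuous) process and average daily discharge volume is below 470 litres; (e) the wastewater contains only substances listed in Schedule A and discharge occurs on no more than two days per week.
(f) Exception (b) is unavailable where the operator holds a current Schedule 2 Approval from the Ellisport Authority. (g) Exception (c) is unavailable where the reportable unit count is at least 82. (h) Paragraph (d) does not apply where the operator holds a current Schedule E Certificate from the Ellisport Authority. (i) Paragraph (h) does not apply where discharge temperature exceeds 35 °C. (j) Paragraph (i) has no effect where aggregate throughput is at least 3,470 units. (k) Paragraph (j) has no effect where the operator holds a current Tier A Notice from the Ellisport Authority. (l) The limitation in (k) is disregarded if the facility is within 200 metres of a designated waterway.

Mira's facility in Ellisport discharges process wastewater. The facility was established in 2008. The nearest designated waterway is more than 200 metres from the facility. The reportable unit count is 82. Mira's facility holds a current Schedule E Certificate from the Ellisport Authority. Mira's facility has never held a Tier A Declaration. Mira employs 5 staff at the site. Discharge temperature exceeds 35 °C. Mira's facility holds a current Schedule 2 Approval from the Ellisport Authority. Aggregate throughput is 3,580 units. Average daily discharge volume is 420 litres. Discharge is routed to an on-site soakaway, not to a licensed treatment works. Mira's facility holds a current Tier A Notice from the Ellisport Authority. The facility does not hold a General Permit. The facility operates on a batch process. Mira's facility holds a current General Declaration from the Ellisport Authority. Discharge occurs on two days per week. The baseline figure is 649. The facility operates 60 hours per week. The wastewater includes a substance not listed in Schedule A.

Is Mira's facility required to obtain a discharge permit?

Exception (a) fails — no current Tier A Declaration is held.
Exception (b) fails — discharge is not routed to a licensed treatment works.
Exception (c) does not apply: no General Permit is held.
All of (d)'s requirements are met (the facility operates on a batch process; average daily discharge volume is 420 litres, below the 470 litres limit). Applying paragraphs (h)–(l): (h) would limit (d) — a current Schedule E Certificate is held — but (i) sets (h) aside: (i) operates against (h): discharge temperature exceeds 35 °C. (j) would limit (i) — aggregate throughput is 3,580 units, meeting the 3,470 units threshold — but (k) sets (j) aside: (k) is triggered — a current Tier A Notice is held. (l) does not operate here (the facility is more than 200 m from any designated waterway), so (k) stands. Exception (d) stands.
Exception (e) requires that the wastewater contains only substances listed in Schedule A; but the wastewater includes a non-Schedule-A substance, so (e) is unavailable.

No — exception (d) applies; Mira's facility is not required to obtain a discharge permit.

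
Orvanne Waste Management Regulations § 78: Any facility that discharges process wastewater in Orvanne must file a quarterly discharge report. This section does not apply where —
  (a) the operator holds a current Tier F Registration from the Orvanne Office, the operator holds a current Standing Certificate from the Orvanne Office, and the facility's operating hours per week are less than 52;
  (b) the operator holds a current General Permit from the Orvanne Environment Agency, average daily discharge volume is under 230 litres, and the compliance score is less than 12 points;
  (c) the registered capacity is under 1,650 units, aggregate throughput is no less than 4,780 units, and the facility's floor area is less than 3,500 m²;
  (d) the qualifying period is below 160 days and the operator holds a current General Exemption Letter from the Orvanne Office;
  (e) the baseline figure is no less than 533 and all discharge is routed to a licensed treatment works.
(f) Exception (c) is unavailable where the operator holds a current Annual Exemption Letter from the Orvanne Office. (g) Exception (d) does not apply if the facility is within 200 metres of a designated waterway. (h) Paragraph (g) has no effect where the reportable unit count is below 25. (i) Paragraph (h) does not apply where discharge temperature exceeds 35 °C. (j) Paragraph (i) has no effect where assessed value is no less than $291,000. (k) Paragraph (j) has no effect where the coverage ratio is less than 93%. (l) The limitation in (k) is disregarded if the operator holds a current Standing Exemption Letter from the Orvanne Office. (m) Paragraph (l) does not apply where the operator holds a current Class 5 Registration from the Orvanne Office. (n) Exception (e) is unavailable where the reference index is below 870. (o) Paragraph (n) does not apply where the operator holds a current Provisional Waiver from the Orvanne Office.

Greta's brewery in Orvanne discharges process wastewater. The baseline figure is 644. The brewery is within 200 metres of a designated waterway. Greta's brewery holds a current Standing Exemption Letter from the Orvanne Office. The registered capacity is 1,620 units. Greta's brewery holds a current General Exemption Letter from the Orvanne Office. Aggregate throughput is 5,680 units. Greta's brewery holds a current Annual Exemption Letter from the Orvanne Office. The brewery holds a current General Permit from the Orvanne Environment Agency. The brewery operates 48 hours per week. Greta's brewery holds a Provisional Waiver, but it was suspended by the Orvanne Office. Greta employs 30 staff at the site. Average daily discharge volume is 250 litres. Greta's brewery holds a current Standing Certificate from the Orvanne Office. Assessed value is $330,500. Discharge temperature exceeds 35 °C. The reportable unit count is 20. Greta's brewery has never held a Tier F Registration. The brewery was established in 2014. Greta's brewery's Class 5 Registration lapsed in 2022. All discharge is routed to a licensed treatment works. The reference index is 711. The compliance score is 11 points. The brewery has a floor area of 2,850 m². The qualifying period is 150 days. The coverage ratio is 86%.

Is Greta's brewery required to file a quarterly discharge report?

No — exception (d) applies; Greta's brewery is not required to file a quarterly discharge report.

Exception (a) requires that the operator holds a current Tier F Registration from the Orvanne Office; but no current Tier F Registration is held, so (a) is unavailable.
Exception (b) requires that average daily discharge volume is under 230 litres; but average daily discharge volume is 250 litres, not under 230 litres, so (b) is unavailable.
Exception (c) is satisfied on its face — the registered capacity is 1,620 units, under the 1,650 units limit; aggregate throughput is 5,680 units, meeting the 4,780 units threshold; the facility's floor area is 2,850 m², less than the 3,500 m² limit. However, paragraph (f) must be considered: (f) is engaged — a current Annual Exemption Letter is held. Exception (c) does not apply.
All of (d)'s requirements are met (the qualifying period is 150 days, below the 160 days limit; a current General Exemption Letter is held). Considering the limiting provisions: (g) would limit (d) — the brewery is within 200 m of a designated waterway — but (h) sets (g) aside: (h) operates against (g): the reportable unit count is 20, below the 25 limit. (i) is triggered (discharge temperature exceeds 35 °C), but is itself disapplied by (j): (j) is engaged — assessed value is $330,500, meeting the $291,000 threshold. (k) is engaged (the coverage ratio is 86%, less than the 93% limit), but is displaced by (l): (l) operates against (k): a current Standing Exemption Letter is held. (m) is not triggered (there is no Class 5 Registration in force), so (l) stands. So (d) applies.
Exception (e)'s conditions are all satisfied: the baseline figure is 644, meeting the 533 threshold; discharge is routed to a licensed treatment works. However, paragraphs (n)–(o) must be considered: (n) operates against (e): the reference index is 711, below the 870 limit. (o), which would lift (n), is inapplicable — the Provisional Waiver is not current. So (e) is unavailable.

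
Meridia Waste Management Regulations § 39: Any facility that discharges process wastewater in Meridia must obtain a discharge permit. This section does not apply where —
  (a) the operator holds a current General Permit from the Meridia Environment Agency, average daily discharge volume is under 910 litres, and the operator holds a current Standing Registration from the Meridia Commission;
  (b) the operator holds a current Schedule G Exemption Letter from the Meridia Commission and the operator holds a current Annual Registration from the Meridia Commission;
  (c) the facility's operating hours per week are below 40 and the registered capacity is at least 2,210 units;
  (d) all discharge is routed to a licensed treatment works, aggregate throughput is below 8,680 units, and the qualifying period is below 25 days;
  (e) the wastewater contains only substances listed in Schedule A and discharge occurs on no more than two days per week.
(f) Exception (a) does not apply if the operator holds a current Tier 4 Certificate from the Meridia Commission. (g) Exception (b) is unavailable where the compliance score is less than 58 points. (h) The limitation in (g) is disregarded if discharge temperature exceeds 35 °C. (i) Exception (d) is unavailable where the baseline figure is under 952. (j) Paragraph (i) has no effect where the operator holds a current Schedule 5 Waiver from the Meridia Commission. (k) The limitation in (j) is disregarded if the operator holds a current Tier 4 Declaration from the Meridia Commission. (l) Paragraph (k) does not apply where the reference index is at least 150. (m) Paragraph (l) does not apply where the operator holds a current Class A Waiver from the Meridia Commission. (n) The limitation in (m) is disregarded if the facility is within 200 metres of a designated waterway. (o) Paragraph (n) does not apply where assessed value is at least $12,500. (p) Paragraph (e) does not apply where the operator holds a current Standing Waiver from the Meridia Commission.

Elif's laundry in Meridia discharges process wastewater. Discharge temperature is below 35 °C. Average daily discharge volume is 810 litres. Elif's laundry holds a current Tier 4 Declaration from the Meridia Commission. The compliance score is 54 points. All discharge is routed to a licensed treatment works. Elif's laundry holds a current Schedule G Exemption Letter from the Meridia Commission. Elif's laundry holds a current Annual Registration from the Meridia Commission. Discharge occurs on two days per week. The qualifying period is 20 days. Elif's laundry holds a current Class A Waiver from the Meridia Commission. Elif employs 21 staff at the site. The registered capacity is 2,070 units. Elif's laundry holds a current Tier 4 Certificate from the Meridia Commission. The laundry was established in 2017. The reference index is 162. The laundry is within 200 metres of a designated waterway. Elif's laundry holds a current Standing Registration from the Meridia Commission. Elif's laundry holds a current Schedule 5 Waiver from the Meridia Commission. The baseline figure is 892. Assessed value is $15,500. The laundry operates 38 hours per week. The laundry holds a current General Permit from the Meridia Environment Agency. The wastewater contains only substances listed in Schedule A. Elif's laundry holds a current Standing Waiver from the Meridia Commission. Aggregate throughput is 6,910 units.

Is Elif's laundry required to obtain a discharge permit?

Yes — Elif's laundry must obtain a discharge permit.

Exception (a): a current General Permit is held; average daily discharge volume is 810 litres, under the 910 litres limit; a current Standing Registration is held — every condition holds. But: (f) operates against (a): a current Tier 4 Certificate is held. Exception (a) does not apply.
All of (b)'s requirements are met (a current Schedule G Exemption Letter is held; a current Annual Registration is held). But: (g) operates against (b): the compliance score is 54 points, less than the 58 points limit. (h), which would lift (g), is not engaged — discharge temperature is below 35 °C. (b) is therefore removed.
Exception (c) requires that the registered capacity is at least 2,210 units; but the registered capacity is 2,070 units, short of 2,210 units, so (c) is unavailable.
All of (d)'s requirements are met (discharge is routed to a licensed treatment works; aggregate throughput is 6,910 units, below the 8,680 units limit; the qualifying period is 20 days, below the 25 days limit). But: (i) is engaged — the baseline figure is 892, under the 952 limit. (j) is triggered (a current Schedule 5 Waiver is held), but is displaced by (k): (k) is engaged — a current Tier 4 Declaration is held. (l) is triggered (the reference index is 162, meeting the 150 threshold), but is set aside by (m): (m) is triggered — a current Class A Waiver is held. (n) would limit (m) — the laundry is within 200 m of a designated waterway — but (o) sets (n) aside: (o) operates against (n): assessed value is $15,500, meeting the $12,500 threshold. So (d) is unavailable.
Exception (e) is satisfied on its face — the wastewater is Schedule-A-only; discharge occurs on no more than two days per week. But: (p) is triggered — a current Standing Waiver is held. Exception (e) does not apply.
No exception applies. The general rule governs.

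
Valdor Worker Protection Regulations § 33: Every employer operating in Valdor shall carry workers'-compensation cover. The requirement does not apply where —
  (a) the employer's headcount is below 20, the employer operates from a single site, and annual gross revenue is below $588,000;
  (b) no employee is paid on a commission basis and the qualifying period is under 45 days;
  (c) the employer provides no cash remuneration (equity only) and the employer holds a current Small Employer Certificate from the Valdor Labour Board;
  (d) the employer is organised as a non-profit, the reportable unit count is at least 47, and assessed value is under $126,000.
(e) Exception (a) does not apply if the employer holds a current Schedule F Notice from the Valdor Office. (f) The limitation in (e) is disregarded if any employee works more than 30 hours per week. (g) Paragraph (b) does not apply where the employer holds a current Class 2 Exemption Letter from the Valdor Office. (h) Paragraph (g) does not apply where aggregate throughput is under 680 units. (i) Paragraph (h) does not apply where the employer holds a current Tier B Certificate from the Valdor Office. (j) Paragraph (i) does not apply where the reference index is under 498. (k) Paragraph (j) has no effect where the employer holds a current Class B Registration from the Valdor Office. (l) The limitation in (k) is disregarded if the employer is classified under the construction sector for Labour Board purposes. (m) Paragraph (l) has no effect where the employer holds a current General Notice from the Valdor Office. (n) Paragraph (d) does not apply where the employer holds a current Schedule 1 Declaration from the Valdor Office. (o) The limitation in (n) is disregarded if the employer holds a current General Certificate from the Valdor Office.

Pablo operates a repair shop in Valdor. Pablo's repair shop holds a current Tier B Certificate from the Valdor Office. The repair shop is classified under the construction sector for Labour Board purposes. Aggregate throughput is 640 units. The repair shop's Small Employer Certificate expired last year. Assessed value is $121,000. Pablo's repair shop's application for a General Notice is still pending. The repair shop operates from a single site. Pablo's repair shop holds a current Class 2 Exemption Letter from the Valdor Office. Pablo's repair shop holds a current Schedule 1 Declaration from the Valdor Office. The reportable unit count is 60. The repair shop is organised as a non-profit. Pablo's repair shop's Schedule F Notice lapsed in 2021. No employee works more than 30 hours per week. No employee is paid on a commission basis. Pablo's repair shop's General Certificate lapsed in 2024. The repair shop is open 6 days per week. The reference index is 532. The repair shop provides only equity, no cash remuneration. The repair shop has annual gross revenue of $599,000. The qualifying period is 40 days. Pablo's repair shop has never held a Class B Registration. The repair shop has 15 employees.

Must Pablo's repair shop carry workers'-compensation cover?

Exception (a) fails — annual gross revenue is $599,000, not below $588,000.
Exception (b)'s conditions are all satisfied: no employee is paid on commission; the qualifying period is 40 days, under the 45 days limit. Turning to paragraphs (g)–(m): (g) operates against (b): a current Class 2 Exemption Letter is held. (h) is engaged (aggregate throughput is 640 units, under the 680 units limit), but is set aside by (i): (i) is engaged — a current Tier B Certificate is held. (j) does not operate here (the reference index is 532, not under 498), so (i) stands. So (b) is unavailable.
Exception (c) fails — the Small Employer Certificate has expired.
Exception (d) is satisfied on its face — the employer is a non-profit; the reportable unit count is 60, meeting the 47 threshold; assessed value is $121,000, under the $126,000 limit. Turning to paragraphs (n)–(o): (n) operates against (d): a current Schedule 1 Declaration is held. (o), which would lift (n), is not triggered — there is no General Certificate in force. Exception (d) does not apply.
No exception applies. The general rule governs.

Yes — Pablo's repair shop must carry workers'-compensation cover.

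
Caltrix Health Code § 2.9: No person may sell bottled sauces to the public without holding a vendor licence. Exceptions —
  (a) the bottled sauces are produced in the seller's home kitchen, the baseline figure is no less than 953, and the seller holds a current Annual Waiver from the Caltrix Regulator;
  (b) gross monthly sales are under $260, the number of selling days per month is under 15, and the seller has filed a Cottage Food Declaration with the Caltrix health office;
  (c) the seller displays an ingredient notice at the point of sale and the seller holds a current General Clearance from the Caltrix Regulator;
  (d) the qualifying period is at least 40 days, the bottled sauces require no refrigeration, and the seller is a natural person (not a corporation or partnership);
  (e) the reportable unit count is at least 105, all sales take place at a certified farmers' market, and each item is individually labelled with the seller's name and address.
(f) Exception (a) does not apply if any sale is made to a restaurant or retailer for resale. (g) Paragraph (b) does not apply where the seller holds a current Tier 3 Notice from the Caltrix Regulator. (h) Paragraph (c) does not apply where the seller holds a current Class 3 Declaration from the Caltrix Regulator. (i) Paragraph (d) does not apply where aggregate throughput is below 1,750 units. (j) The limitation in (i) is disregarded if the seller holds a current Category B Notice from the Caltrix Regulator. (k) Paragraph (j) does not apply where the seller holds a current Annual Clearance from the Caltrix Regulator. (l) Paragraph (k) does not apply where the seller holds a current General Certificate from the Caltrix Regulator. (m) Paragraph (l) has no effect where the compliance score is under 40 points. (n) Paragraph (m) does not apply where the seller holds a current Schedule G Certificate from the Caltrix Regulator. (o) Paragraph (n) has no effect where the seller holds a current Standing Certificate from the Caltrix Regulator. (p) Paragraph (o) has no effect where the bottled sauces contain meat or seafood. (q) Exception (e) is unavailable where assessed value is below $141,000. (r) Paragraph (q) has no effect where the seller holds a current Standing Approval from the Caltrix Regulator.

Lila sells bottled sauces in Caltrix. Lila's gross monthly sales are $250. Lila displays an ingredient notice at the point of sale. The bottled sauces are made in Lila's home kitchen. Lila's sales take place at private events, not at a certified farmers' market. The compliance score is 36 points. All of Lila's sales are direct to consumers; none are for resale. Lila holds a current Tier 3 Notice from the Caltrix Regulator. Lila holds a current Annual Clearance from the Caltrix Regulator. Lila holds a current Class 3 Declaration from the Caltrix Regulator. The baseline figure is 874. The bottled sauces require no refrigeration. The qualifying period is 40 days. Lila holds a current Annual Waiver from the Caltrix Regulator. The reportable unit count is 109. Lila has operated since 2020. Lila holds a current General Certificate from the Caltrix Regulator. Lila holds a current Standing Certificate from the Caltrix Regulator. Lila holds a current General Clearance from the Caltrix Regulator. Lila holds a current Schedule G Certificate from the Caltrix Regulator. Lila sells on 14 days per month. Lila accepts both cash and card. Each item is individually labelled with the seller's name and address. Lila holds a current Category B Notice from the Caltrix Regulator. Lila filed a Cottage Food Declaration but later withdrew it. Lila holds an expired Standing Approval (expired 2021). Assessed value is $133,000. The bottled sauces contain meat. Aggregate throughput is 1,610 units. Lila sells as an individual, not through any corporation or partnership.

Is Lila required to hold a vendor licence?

Exception (a) does not apply: the baseline figure is 874, short of 953.
Exception (b) fails — the Cottage Food Declaration was withdrawn.
Exception (c)'s conditions are all satisfied: an ingredient notice is displayed; a current General Clearance is held. However, paragraph (h) must be considered: (h) operates against (c): a current Class 3 Declaration is held. So (c) is unavailable.
Exception (d)'s conditions are all satisfied: the qualifying period is 40 days, meeting the 40 days threshold; the bottled sauces are shelf-stable; the seller is a natural person. Applying paragraphs (i)–(p): (i) applies (aggregate throughput is 1,610 units, below the 1,750 units limit), but is set aside by (j): (j) operates against (i): a current Category B Notice is held. (k) would limit (j) — a current Annual Clearance is held — but (l) sets (k) aside: (l) is triggered — a current General Certificate is held. (m) is engaged (the compliance score is 36 points, under the 40 points limit), but is displaced by (n): (n) operates against (m): a current Schedule G Certificate is held. (o) would limit (n) — a current Standing Certificate is held — but (p) sets (o) aside: (p) operates against (o): the bottled sauces contain meat. (d) remains available.
Exception (e) does not apply: sales are at private events, not a certified farmers' market.

No — exception (d) applies; Lila is not required to hold a vendor licence.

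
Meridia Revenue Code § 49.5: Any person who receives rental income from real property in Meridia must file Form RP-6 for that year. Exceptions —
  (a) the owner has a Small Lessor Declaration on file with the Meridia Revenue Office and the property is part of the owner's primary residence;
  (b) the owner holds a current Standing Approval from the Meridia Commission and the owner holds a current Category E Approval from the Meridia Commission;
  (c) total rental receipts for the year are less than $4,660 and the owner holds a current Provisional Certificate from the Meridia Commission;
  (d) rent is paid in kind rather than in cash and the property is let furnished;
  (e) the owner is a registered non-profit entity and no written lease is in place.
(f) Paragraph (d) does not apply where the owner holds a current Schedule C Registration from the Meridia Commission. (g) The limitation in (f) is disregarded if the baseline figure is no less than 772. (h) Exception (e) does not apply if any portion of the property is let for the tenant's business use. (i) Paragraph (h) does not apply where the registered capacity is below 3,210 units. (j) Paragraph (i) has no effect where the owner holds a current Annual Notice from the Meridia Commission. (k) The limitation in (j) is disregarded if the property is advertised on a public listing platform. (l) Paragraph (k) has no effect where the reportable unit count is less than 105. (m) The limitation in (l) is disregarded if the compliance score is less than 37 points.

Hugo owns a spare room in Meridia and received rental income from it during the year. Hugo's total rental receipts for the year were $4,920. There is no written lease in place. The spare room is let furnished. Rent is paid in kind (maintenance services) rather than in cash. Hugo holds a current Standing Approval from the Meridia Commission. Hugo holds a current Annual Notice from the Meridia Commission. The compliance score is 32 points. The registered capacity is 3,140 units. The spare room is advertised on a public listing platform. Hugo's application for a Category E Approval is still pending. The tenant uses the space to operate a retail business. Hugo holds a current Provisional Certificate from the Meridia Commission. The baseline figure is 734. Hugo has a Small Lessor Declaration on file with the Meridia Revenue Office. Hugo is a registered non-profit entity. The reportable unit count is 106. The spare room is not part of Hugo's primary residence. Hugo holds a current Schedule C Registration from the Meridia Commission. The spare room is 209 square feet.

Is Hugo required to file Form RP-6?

No — exception (e) applies; Hugo is not required to file Form RP-6.

Exception (a) requires that the property is part of the owner's primary residence; but the spare room is not part of the primary residence, so (a) is unavailable.
Exception (b) fails — the Category E Approval is not current.
Exception (c) requires that total rental receipts for the year are less than $4,660; but total rental receipts for the year are $4,920, not less than $4,660, so (c) is unavailable.
Exception (d)'s conditions are all satisfied: rent is paid in kind; the property is let furnished. But applying paragraphs (f)–(g): (f) operates against (d): a current Schedule C Registration is held. (g), which would lift (f), does not operate here — the baseline figure is 734, short of 772. (d) is therefore removed.
Exception (e): Hugo is a registered non-profit; there is no written lease — every condition holds. As to paragraphs (h)–(m): (h) would limit (e) — the space is let for business use — but (i) sets (h) aside: (i) operates — the registered capacity is 3,140 units, below the 3,210 units limit. (j) would limit (i) — a current Annual Notice is held — but (k) sets (j) aside: (k) operates against (j): the property is publicly advertised. (l) does not operate here (the reportable unit count is 106, not less than 105), so (k) stands. So (e) applies.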